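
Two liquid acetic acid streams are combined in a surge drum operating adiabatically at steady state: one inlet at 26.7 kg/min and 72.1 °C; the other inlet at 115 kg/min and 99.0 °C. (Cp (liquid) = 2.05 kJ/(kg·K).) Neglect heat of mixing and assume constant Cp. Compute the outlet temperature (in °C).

Energy balance with Q = 0: Σ ṁᵢCp,ᵢ(T_out − Tᵢ) = 0
Σ ṁᵢCp,ᵢTᵢ = 26.7×2.05×72.1 + 115×2.05×99.0 = 27286
Σ ṁᵢCp,ᵢ = 26.7×2.05 + 115×2.05 = 290.48
T_out = 27286 / 290.48 = 93.931 °C

T_out = 93.9 °C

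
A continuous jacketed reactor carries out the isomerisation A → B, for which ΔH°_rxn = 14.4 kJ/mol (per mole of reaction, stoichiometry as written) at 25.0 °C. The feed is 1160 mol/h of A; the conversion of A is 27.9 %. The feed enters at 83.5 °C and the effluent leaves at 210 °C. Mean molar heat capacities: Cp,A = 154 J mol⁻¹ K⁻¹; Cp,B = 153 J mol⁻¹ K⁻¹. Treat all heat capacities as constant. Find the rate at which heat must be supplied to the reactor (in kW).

Q_in = 7.56 kW

Extent of reaction ξ = 0.279 × 1160 = 323.64 mol/h
Reaction term: ξ·ΔH°_rxn = 323.64 × 14.4 = 4660.4 kJ/h
Sensible, feed 83.5→25 °C: -10450 kJ/h
Outlet flows (mol/h): A 836.36, B 323.64
Sensible, products 25→210 °C: 32989 kJ/h
Q = ΔH = 27199 kJ/h = 7.5551 kW
Heat supplied = 7.5551 kW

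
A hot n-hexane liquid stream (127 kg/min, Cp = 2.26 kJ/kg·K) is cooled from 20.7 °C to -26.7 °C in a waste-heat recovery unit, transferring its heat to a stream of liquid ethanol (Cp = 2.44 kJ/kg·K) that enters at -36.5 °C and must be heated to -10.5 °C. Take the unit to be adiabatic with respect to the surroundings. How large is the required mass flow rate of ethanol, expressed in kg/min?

Heat released by hot stream: Q = 127 × 2.26 × (20.7 − -26.7) = 13605 kJ/min
Energy balance on cold side (adiabatic exchanger): Q = ṁ_c·Cp_c·(T_c,out − T_c,in)
ṁ_c = 13605 / [2.44 × (-10.5 − -36.5)] = 214.45 kg/min

ṁ_c = 214 kg/min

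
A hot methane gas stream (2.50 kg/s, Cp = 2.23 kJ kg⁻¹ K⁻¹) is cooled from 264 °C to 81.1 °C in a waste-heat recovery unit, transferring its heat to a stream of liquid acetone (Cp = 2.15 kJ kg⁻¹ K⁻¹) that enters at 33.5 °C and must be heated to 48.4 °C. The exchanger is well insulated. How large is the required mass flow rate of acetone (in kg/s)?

Heat released by hot stream: Q = 2.50 × 2.23 × (264 − 81.1) = 1019.7 kJ/s
Energy balance on cold side (adiabatic exchanger): Q = ṁ_c·Cp_c·(T_c,out − T_c,in)
ṁ_c = 1019.7 / [2.15 × (48.4 − 33.5)] = 31.83 kg/s

ṁ_c = 31.8 kg/s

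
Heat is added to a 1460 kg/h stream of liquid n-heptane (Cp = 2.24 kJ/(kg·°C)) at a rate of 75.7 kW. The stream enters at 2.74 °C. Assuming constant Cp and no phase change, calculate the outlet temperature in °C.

Q = 75.7 kW = 272520 kJ/h
ΔT = Q/(ṁ·Cp) = 272520/(1460×2.24) = 83.329 K
T_out = 2.74 + 83.329 = 86.069 °C

T_out = 86.1 °C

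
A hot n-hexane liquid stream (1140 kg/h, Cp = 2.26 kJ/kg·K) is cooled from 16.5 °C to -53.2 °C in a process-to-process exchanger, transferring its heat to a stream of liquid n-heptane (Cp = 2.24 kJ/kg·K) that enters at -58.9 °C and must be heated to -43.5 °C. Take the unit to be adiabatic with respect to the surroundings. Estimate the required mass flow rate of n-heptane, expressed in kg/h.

ṁ_c = 5210 kg/h

Heat released by hot stream: Q = 1140 × 2.26 × (16.5 − -53.2) = 179580 kJ/h
Energy balance on cold side (adiabatic exchanger): Q = ṁ_c·Cp_c·(T_c,out − T_c,in)
ṁ_c = 179580 / [2.24 × (-43.5 − -58.9)] = 5205.7 kg/h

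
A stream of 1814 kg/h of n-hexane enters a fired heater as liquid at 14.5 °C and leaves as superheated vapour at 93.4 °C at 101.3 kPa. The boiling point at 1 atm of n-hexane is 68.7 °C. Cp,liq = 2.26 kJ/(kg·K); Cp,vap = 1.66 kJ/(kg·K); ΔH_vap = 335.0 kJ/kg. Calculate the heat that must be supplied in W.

liquid 14.5→68.7 °C: 122.49 kJ/kg
vaporisation at 68.7 °C: 335 kJ/kg
vapour 68.7→93.4 °C: 41.002 kJ/kg
Δh = 122.49 + 335 + 41.002 = 498.49 kJ/kg
Q = ṁ·Δh = 1814 kg/h × 498.49 kJ/kg = 904270 kJ/h
|Q| = 251.19 kW = 251190 W

Q = 251000 W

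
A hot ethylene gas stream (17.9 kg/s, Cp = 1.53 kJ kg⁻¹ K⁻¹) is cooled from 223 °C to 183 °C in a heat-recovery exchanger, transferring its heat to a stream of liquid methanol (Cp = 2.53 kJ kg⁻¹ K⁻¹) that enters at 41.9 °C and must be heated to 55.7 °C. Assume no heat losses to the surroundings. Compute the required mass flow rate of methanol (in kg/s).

Heat released by hot stream: Q = 17.9 × 1.53 × (223 − 183) = 1095.5 kJ/s
Energy balance on cold side (adiabatic exchanger): Q = ṁ_c·Cp_c·(T_c,out − T_c,in)
ṁ_c = 1095.5 / [2.53 × (55.7 − 41.9)] = 31.377 kg/s

ṁ_c = 31.4 kg/s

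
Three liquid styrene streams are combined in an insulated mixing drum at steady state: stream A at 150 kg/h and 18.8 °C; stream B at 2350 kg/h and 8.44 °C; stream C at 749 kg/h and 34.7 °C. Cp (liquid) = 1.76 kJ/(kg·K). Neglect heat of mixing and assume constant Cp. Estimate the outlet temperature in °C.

Adiabatic, steady state ⇒ Σ ṁᵢCp,ᵢ(T_out − Tᵢ) = 0
T_out = Σ ṁᵢCp,ᵢTᵢ / Σ ṁᵢCp,ᵢ
      = 85614 / 5718.2 = 14.972 °C

T_out = 15.0 °C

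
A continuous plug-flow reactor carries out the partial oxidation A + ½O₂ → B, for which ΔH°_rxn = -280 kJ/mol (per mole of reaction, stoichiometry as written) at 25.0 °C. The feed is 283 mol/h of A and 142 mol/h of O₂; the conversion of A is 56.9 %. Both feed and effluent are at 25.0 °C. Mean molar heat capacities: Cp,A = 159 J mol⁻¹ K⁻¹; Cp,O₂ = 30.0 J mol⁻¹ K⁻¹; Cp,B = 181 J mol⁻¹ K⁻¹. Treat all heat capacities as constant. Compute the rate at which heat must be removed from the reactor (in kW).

Q_out = 12.5 kW

Extent of reaction ξ = 0.569 × 283 = 161.03 mol/h
Reaction term: ξ·ΔH°_rxn = 161.03 × -280 = -45088 kJ/h
Q = ΔH = -45088 kJ/h = -12.524 kW
Heat removed = 12.524 kW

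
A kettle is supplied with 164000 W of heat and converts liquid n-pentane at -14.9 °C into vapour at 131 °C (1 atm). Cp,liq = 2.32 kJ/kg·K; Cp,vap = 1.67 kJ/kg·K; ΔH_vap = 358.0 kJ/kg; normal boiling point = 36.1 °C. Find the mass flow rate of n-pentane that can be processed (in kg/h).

ṁ = 930 kg/h

Δh = 2.32×(36.1−-14.9) + 358.0 + 1.67×(131−36.1) = 634.8 kJ/kg
Q = 164000 W = 164 kJ/s = 590400 kJ/h
ṁ = Q/Δh = 590400 / 634.8 = 930.05 kg/h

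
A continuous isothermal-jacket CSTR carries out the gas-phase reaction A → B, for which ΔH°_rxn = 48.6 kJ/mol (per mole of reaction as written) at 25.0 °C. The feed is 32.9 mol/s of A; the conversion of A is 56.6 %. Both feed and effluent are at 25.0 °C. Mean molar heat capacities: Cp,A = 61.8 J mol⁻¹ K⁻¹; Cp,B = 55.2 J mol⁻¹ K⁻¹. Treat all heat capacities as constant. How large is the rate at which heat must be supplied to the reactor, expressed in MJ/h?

Q_in = 3260 MJ/h

Extent of reaction ξ = 0.566 × 32.9 = 18.621 mol/s
Reaction term: ξ·ΔH°_rxn = 18.621 × 48.6 = 905 kJ/s
Q = ΔH = 905 kJ/s = 905 kW
Heat supplied = 3258 MJ/h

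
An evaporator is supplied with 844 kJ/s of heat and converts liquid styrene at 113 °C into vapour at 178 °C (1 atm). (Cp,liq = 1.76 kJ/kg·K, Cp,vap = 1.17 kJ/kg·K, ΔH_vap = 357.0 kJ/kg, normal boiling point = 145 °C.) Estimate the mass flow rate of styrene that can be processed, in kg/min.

ṁ = 112 kg/min

Δh = 1.76×(145−113) + 357.0 + 1.17×(178−145) = 451.93 kJ/kg
Q = 844 kJ/s = 844 kJ/s = 50640 kJ/min
ṁ = Q/Δh = 50640 / 451.93 = 112.05 kg/min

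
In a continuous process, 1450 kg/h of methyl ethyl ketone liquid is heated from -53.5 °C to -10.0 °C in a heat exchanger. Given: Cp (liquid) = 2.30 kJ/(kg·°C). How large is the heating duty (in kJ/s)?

Q = ṁ·Cp·ΔT = 1450 × 2.30 × (-10.0 − -53.5) = 145070 kJ/h
Converting: 145070 / 3600 s = 40.298 kW

Q = 40.3 kJ/s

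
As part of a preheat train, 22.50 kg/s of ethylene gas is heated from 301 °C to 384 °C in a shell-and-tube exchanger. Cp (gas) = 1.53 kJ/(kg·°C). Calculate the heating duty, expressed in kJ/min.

Q = 171000 kJ/min

Q = ṁ·Cp·ΔT = 22.50 × 1.53 × (384 − 301) = 2857.3 kJ/s
Heating duty = 171440 kJ/min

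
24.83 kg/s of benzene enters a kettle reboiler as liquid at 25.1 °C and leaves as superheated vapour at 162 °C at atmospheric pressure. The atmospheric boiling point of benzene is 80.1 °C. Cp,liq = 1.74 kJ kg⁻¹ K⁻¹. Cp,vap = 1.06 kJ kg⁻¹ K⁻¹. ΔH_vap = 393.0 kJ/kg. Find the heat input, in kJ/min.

Q = 857000 kJ/min

liquid 25.1→80.1 °C: 95.7 kJ/kg
vaporisation at 80.1 °C: 393 kJ/kg
vapour 80.1→162 °C: 86.814 kJ/kg
Δh = 95.7 + 393 + 86.814 = 575.51 kJ/kg
Q = ṁ·Δh = 24.83 kg/s × 575.51 kJ/kg = 14290 kJ/s
|Q| = 14290 kW = 857400 kJ/min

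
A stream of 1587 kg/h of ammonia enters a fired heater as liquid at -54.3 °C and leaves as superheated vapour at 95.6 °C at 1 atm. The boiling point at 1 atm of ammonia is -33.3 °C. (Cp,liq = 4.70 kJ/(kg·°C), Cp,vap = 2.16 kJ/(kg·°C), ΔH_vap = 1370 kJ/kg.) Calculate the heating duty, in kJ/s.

liquid -54.3→-33.3 °C: 98.7 kJ/kg
vaporisation at -33.3 °C: 1370 kJ/kg
vapour -33.3→95.6 °C: 278.42 kJ/kg
Δh = 98.7 + 1370 + 278.42 = 1747.1 kJ/kg
Q = ṁ·Δh = 1587 kg/h × 1747.1 kJ/kg = 2.7727e+06 kJ/h
|Q| = 770.19 kW

Q = 770 kJ/s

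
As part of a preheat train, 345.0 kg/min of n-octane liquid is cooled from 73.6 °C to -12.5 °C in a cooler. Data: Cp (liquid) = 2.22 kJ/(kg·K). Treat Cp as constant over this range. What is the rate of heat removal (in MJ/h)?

Q = ṁ·Cp·ΔT = 345.0 × 2.22 × (-12.5 − 73.6) = -65944 kJ/min
Converting: 65944 / 60 s = 1099.1 kW
Cooling duty = 3956.6 MJ/h

Q_c = 3960 MJ/h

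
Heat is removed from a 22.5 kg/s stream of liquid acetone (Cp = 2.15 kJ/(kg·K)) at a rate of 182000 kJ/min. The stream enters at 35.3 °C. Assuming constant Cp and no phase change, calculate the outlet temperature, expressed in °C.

T_out = -27.4 °C

Q = 182000 kJ/min = 3033.3 kJ/s
ΔT = Q/(ṁ·Cp) = 3033.3/(22.5×2.15) = 62.705 K
T_out = 35.3 − 62.705 = -27.405 °C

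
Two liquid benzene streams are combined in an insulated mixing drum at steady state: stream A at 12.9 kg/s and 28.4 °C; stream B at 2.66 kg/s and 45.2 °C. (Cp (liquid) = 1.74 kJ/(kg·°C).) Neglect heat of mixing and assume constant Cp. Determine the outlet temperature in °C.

No heat crosses the boundary, so H_out = H_in.
T_out = Σ ṁᵢCp,ᵢTᵢ / Σ ṁᵢCp,ᵢ
      = 846.67 / 27.074 = 31.272 °C

T_out = 31.3 °C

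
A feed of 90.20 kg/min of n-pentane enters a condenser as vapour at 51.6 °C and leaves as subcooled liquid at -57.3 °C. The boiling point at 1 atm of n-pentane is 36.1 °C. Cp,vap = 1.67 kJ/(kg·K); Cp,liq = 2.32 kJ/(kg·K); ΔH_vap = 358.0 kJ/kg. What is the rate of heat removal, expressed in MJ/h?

Q_c = 3250 MJ/h

vapour 51.6→36.1 °C: -25.885 kJ/kg
condensation at 36.1 °C: -358 kJ/kg
liquid 36.1→-57.3 °C: -216.69 kJ/kg
Δh = -25.885 + -358 + -216.69 = -600.57 kJ/kg
Q = ṁ·Δh = 90.20 kg/min × -600.57 kJ/kg = -54172 kJ/min
|Q| = 902.86 kW = 3250.3 MJ/h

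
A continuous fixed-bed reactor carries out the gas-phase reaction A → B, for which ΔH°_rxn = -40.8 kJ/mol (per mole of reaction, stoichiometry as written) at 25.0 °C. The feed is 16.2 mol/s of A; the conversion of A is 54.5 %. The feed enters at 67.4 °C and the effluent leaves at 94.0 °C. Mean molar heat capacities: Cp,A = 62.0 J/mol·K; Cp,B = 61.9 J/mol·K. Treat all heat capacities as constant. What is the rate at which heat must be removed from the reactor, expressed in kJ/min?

Q_out = 20000 kJ/min

Extent of reaction ξ = 0.545 × 16.2 = 8.829 mol/s
Reaction term: ξ·ΔH°_rxn = 8.829 × -40.8 = -360.22 kJ/s
Sensible, feed 67.4→25 °C: -42.587 kJ/s
Outlet flows (mol/s): A 7.371, B 8.829
Sensible, products 25→94.0 °C: 69.243 kJ/s
Q = ΔH = -333.57 kJ/s = -333.57 kW
Heat removed = 20014 kJ/min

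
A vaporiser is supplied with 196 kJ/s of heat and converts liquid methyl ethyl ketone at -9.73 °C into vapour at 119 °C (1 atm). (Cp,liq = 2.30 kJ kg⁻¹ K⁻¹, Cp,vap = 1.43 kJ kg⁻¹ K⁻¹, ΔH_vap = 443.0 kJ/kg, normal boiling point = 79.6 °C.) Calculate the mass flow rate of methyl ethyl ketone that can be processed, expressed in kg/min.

Δh = 2.30×(79.6−-9.73) + 443.0 + 1.43×(119−79.6) = 704.8 kJ/kg
Q = 196 kJ/s = 196 kJ/s = 11760 kJ/min
ṁ = Q/Δh = 11760 / 704.8 = 16.686 kg/min

ṁ = 16.7 kg/min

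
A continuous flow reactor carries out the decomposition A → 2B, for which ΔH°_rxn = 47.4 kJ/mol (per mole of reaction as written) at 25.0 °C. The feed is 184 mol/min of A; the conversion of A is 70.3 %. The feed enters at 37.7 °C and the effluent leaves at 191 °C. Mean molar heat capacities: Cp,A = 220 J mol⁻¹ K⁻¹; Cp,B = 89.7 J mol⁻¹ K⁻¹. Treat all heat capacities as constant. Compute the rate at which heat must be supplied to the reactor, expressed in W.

Q_in = 191000 W

Extent of reaction ξ = 0.703 × 184 = 129.35 mol/min
Reaction term: ξ·ΔH°_rxn = 129.35 × 47.4 = 6131.3 kJ/min
Sensible, feed 37.7→25 °C: -514.1 kJ/min
Outlet flows (mol/min): A 54.648, B 258.7
Sensible, products 25→191 °C: 5847.9 kJ/min
Q = ΔH = 11465 kJ/min = 191.08 kW
Heat supplied = 191080 W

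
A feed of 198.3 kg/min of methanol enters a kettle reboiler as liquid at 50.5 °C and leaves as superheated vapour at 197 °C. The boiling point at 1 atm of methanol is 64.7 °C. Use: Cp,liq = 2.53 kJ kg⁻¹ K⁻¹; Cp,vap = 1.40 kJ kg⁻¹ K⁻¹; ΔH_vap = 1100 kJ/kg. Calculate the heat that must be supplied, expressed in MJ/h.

liquid 50.5→64.7 °C: 35.926 kJ/kg
vaporisation at 64.7 °C: 1100 kJ/kg
vapour 64.7→197 °C: 185.22 kJ/kg
Δh = 35.926 + 1100 + 185.22 = 1321.1 kJ/kg
Q = ṁ·Δh = 198.3 kg/min × 1321.1 kJ/kg = 261980 kJ/min
|Q| = 4366.4 kW = 15719 MJ/h

Q = 15700 MJ/h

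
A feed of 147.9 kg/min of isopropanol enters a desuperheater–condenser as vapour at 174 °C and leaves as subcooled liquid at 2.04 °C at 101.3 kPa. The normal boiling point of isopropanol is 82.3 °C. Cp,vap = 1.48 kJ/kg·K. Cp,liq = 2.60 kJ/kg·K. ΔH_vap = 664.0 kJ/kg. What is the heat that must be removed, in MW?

vapour 174→82.3 °C: -135.72 kJ/kg
condensation at 82.3 °C: -664 kJ/kg
liquid 82.3→2.04 °C: -208.68 kJ/kg
Δh = -135.72 + -664 + -208.68 = -1008.4 kJ/kg
Q = ṁ·Δh = 147.9 kg/min × -1008.4 kJ/kg = -149140 kJ/min
|Q| = 2485.7 kW = 2.4857 MW

Q_c = 2.49 MW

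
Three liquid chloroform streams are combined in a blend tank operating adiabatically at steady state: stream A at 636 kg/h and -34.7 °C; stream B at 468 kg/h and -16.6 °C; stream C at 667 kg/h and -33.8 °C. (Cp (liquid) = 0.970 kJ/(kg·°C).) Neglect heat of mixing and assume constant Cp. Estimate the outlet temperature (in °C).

No heat crosses the boundary, so H_out = H_in.
T_out = Σ ṁᵢCp,ᵢTᵢ / Σ ṁᵢCp,ᵢ
      = -50811 / 1717.9 = -29.578 °C

T_out = -29.6 °C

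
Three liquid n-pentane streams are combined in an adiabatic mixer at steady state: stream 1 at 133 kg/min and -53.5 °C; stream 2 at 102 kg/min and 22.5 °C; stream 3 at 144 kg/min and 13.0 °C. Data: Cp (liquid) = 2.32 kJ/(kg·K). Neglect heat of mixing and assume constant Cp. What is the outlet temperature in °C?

No heat crosses the boundary, so H_out = H_in.
T_out = Σ ṁᵢCp,ᵢTᵢ / Σ ṁᵢCp,ᵢ
      = -6840.5 / 879.28 = -7.7797 °C

T_out = -7.78 °C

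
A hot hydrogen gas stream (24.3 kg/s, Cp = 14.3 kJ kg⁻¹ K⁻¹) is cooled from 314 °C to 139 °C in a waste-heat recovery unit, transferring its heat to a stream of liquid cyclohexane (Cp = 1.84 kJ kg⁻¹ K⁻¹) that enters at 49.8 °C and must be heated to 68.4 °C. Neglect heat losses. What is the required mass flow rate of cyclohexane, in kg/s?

ṁ_c = 1780 kg/s

Heat released by hot stream: Q = 24.3 × 14.3 × (314 − 139) = 60811 kJ/s
Energy balance on cold side (adiabatic exchanger): Q = ṁ_c·Cp_c·(T_c,out − T_c,in)
ṁ_c = 60811 / [1.84 × (68.4 − 49.8)] = 1776.8 kg/s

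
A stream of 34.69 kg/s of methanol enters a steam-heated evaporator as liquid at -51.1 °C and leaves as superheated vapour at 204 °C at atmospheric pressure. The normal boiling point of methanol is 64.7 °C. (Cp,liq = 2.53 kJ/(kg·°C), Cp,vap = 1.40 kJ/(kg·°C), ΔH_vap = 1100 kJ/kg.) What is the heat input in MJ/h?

Q = 198000 MJ/h

liquid -51.1→64.7 °C: 292.97 kJ/kg
vaporisation at 64.7 °C: 1100 kJ/kg
vapour 64.7→204 °C: 195.02 kJ/kg
Δh = 292.97 + 1100 + 195.02 = 1588 kJ/kg
Q = ṁ·Δh = 34.69 kg/s × 1588 kJ/kg = 55088 kJ/s
|Q| = 55088 kW = 198320 MJ/h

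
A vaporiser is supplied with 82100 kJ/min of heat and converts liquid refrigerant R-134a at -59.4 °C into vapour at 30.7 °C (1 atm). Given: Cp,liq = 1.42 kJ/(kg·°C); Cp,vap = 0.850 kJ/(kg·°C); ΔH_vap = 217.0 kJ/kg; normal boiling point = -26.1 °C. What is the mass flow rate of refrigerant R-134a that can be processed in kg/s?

ṁ = 4.38 kg/s

Δh = 1.42×(-26.1−-59.4) + 217.0 + 0.850×(30.7−-26.1) = 312.57 kJ/kg
Q = 82100 kJ/min = 1368.3 kJ/s = 1368.3 kJ/s
ṁ = Q/Δh = 1368.3 / 312.57 = 4.3777 kg/s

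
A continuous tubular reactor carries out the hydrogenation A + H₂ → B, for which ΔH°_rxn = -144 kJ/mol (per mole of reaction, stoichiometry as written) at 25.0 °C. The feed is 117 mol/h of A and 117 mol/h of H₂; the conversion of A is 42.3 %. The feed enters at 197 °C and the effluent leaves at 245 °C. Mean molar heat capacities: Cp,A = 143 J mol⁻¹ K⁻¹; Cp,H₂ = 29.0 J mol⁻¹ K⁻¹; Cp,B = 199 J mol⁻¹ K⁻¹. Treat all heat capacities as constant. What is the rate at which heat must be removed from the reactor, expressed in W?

Extent of reaction ξ = 0.423 × 117 = 49.491 mol/h
Reaction term: ξ·ΔH°_rxn = 49.491 × -144 = -7126.7 kJ/h
Sensible, feed 197→25 °C: -3461.3 kJ/h
Outlet flows (mol/h): A 67.509, H₂ 67.509, B 49.491
Sensible, products 25→245 °C: 4721.3 kJ/h
Q = ΔH = -5866.8 kJ/h = -1.6297 kW
Heat removed = 1629.7 W

Q_out = 1630 W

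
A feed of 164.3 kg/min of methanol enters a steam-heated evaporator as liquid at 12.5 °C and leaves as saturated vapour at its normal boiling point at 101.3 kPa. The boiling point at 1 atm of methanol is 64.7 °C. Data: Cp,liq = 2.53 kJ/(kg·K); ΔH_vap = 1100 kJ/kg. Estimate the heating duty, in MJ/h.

Q = 12100 MJ/h

liquid 12.5→64.7 °C: 132.07 kJ/kg
vaporisation at 64.7 °C: 1100 kJ/kg
Δh = 132.07 + 1100 = 1232.1 kJ/kg
Q = ṁ·Δh = 164.3 kg/min × 1232.1 kJ/kg = 202430 kJ/min
|Q| = 3373.8 kW = 12146 MJ/h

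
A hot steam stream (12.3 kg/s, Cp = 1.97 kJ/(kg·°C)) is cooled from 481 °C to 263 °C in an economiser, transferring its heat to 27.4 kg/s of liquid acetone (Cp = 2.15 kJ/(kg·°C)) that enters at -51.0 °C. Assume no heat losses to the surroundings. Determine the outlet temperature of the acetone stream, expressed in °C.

Heat released by hot stream: Q = 12.3 × 1.97 × (481 − 263) = 5282.4 kJ/s
Energy balance on cold side (adiabatic exchanger): Q = ṁ_c·Cp_c·(T_c,out − T_c,in)
T_c,out = -51.0 + 5282.4/(27.4 × 2.15) = 38.668 °C

T_c,out = 38.7 °C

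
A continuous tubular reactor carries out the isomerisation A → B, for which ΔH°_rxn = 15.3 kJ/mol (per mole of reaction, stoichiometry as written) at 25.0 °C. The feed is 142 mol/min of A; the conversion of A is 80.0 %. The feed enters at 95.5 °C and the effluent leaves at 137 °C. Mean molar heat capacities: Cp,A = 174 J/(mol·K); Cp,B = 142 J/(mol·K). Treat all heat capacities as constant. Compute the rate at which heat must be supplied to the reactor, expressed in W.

Extent of reaction ξ = 0.800 × 142 = 113.6 mol/min
Reaction term: ξ·ΔH°_rxn = 113.6 × 15.3 = 1738.1 kJ/min
Sensible, feed 95.5→25 °C: -1741.9 kJ/min
Outlet flows (mol/min): A 28.4, B 113.6
Sensible, products 25→137 °C: 2360.2 kJ/min
Q = ΔH = 2356.3 kJ/min = 39.272 kW
Heat supplied = 39272 W

Q_in = 39300 W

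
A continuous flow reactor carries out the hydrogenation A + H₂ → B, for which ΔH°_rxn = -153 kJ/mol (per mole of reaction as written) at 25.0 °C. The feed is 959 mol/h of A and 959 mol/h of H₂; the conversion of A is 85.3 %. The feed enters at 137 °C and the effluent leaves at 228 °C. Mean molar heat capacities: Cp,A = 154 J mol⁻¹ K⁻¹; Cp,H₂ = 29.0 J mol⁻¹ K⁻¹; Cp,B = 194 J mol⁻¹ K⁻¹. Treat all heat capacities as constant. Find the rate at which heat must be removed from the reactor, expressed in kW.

Q_out = 29.8 kW

Extent of reaction ξ = 0.853 × 959 = 818.03 mol/h
Reaction term: ξ·ΔH°_rxn = 818.03 × -153 = -125160 kJ/h
Sensible, feed 137→25 °C: -19656 kJ/h
Outlet flows (mol/h): A 140.97, H₂ 140.97, B 818.03
Sensible, products 25→228 °C: 37453 kJ/h
Q = ΔH = -107360 kJ/h = -29.823 kW
Heat removed = 29.823 kW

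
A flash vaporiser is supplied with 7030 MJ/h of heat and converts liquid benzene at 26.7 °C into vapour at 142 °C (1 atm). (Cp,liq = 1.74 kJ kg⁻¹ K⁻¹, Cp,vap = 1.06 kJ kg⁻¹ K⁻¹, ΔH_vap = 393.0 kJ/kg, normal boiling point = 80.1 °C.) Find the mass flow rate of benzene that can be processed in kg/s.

Δh = 1.74×(80.1−26.7) + 393.0 + 1.06×(142−80.1) = 551.53 kJ/kg
Q = 7030 MJ/h = 1952.8 kJ/s = 1952.8 kJ/s
ṁ = Q/Δh = 1952.8 / 551.53 = 3.5407 kg/s

ṁ = 3.54 kg/s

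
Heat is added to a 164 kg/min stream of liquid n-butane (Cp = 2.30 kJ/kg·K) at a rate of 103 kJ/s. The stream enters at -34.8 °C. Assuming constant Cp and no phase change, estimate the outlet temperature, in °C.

T_out = -18.4 °C

Q = 103 kJ/s = 6180 kJ/min
ΔT = Q/(ṁ·Cp) = 6180/(164×2.30) = 16.384 K
T_out = -34.8 + 16.384 = -18.416 °C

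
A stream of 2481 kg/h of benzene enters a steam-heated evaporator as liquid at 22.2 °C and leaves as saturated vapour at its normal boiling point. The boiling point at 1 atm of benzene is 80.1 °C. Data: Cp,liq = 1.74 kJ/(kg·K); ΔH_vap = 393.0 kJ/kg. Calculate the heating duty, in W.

Q = 340000 W

liquid 22.2→80.1 °C: 100.75 kJ/kg
vaporisation at 80.1 °C: 393 kJ/kg
Δh = 100.75 + 393 = 493.75 kJ/kg
Q = ṁ·Δh = 2481 kg/h × 493.75 kJ/kg = 1.225e+06 kJ/h
|Q| = 340.27 kW = 340270 W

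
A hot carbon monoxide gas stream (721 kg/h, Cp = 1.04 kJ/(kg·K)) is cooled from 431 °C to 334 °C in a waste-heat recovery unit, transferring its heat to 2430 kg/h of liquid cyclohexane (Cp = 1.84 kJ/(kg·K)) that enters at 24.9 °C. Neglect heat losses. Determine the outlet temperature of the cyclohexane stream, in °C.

Heat released by hot stream: Q = 721 × 1.04 × (431 − 334) = 72734 kJ/h
Energy balance on cold side (adiabatic exchanger): Q = ṁ_c·Cp_c·(T_c,out − T_c,in)
T_c,out = 24.9 + 72734/(2430 × 1.84) = 41.167 °C

T_c,out = 41.2 °C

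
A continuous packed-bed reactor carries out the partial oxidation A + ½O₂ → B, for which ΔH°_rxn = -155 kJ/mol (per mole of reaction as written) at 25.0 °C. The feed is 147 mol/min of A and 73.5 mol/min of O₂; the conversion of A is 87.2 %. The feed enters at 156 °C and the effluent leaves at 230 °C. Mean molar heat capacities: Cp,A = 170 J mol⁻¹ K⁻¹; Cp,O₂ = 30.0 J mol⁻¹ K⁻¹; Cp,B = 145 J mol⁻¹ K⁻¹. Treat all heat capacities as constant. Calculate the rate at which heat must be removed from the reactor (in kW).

Q_out = 315 kW

Extent of reaction ξ = 0.872 × 147 = 128.18 mol/min
Reaction term: ξ·ΔH°_rxn = 128.18 × -155 = -19869 kJ/min
Sensible, feed 156→25 °C: -3562.5 kJ/min
Outlet flows (mol/min): A 18.816, O₂ 9.408, B 128.18
Sensible, products 25→230 °C: 4523.9 kJ/min
Q = ΔH = -18907 kJ/min = -315.12 kW
Heat removed = 315.12 kW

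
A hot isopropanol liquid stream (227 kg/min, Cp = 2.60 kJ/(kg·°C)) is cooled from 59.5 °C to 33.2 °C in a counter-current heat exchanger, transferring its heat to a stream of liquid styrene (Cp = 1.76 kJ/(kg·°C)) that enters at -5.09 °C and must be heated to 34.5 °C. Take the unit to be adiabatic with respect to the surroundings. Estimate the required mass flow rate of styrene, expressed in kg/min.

Heat released by hot stream: Q = 227 × 2.60 × (59.5 − 33.2) = 15522 kJ/min
Energy balance on cold side (adiabatic exchanger): Q = ṁ_c·Cp_c·(T_c,out − T_c,in)
ṁ_c = 15522 / [1.76 × (34.5 − -5.09)] = 222.77 kg/min

ṁ_c = 223 kg/min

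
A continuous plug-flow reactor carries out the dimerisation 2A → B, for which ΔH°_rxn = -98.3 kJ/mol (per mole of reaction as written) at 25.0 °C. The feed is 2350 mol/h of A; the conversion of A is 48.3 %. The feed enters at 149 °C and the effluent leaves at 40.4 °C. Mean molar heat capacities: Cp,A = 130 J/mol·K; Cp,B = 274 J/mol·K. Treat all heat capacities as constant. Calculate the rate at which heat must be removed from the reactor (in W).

Extent of reaction ξ = 0.483 × 2350 / 2 = 567.52 mol/h
Reaction term: ξ·ΔH°_rxn = 567.52 × -98.3 = -55788 kJ/h
Sensible, feed 149→25 °C: -37882 kJ/h
Outlet flows (mol/h): A 1215, B 567.52
Sensible, products 25→40.4 °C: 4827.1 kJ/h
Q = ΔH = -88843 kJ/h = -24.679 kW
Heat removed = 24679 W

Q_out = 24700 W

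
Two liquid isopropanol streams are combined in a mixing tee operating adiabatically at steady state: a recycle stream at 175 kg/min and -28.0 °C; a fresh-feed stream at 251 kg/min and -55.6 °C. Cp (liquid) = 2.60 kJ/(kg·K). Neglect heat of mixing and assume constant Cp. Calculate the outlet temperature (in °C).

No heat crosses the boundary, so H_out = H_in.
T_out = Σ ṁᵢCp,ᵢTᵢ / Σ ṁᵢCp,ᵢ
      = -49025 / 1107.6 = -44.262 °C

T_out = -44.3 °C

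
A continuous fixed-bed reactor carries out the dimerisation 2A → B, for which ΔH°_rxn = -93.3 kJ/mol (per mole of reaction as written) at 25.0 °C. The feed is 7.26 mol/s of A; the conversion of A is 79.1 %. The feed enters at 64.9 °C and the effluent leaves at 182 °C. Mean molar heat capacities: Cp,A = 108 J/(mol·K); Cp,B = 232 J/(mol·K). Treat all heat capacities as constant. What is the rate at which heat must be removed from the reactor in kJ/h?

Extent of reaction ξ = 0.791 × 7.26 / 2 = 2.8713 mol/s
Reaction term: ξ·ΔH°_rxn = 2.8713 × -93.3 = -267.9 kJ/s
Sensible, feed 64.9→25 °C: -31.285 kJ/s
Outlet flows (mol/s): A 1.5173, B 2.8713
Sensible, products 25→182 °C: 130.31 kJ/s
Q = ΔH = -168.87 kJ/s = -168.87 kW
Heat removed = 607920 kJ/h

Q_out = 608000 kJ/h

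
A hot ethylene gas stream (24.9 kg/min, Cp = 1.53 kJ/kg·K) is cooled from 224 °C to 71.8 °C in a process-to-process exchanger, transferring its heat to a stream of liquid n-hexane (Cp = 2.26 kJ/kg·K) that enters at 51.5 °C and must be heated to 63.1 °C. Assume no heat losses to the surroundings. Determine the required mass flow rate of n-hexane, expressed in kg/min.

Heat released by hot stream: Q = 24.9 × 1.53 × (224 − 71.8) = 5798.4 kJ/min
Energy balance on cold side (adiabatic exchanger): Q = ṁ_c·Cp_c·(T_c,out − T_c,in)
ṁ_c = 5798.4 / [2.26 × (63.1 − 51.5)] = 221.18 kg/min

ṁ_c = 221 kg/min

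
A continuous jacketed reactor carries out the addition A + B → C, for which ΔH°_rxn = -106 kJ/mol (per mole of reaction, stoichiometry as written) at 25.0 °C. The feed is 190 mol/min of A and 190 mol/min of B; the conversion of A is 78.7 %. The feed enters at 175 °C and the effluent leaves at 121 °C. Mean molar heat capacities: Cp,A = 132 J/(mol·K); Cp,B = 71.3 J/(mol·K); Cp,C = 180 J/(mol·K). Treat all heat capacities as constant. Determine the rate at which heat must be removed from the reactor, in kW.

Extent of reaction ξ = 0.787 × 190 = 149.53 mol/min
Reaction term: ξ·ΔH°_rxn = 149.53 × -106 = -15850 kJ/min
Sensible, feed 175→25 °C: -5794.1 kJ/min
Outlet flows (mol/min): A 40.47, B 40.47, C 149.53
Sensible, products 25→121 °C: 3373.7 kJ/min
Q = ΔH = -18271 kJ/min = -304.51 kW
Heat removed = 304.51 kW

Q_out = 305 kW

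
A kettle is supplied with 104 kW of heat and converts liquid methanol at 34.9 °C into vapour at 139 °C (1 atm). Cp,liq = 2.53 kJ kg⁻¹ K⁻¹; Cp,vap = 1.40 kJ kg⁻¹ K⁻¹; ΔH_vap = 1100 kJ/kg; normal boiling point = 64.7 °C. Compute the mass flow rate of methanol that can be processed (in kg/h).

ṁ = 293 kg/h

Δh = 2.53×(64.7−34.9) + 1100 + 1.40×(139−64.7) = 1279.4 kJ/kg
Q = 104 kW = 104 kJ/s = 374400 kJ/h
ṁ = Q/Δh = 374400 / 1279.4 = 292.63 kg/h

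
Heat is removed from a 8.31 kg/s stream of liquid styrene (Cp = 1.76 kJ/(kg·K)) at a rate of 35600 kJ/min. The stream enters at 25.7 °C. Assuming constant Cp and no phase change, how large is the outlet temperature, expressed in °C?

T_out = -14.9 °C

Q = 35600 kJ/min = 593.33 kJ/s
ΔT = Q/(ṁ·Cp) = 593.33/(8.31×1.76) = 40.568 K
T_out = 25.7 − 40.568 = -14.868 °C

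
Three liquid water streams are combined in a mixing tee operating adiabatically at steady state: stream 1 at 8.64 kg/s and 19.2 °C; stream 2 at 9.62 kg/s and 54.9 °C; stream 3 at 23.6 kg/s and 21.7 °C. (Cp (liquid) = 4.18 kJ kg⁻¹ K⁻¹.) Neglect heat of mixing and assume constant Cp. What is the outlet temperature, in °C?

Adiabatic, steady state ⇒ Σ ṁᵢCp,ᵢ(T_out − Tᵢ) = 0
T_out = Σ ṁᵢCp,ᵢTᵢ / Σ ṁᵢCp,ᵢ
      = 5041.7 / 174.97 = 28.814 °C

T_out = 28.8 °C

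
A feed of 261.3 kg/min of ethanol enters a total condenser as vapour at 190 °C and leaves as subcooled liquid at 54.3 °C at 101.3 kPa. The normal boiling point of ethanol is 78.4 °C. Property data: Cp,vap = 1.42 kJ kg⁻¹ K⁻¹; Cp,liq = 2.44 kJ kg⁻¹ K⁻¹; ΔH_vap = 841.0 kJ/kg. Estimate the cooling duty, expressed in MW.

Q_c = 4.61 MW

vapour 190→78.4 °C: -158.47 kJ/kg
condensation at 78.4 °C: -841 kJ/kg
liquid 78.4→54.3 °C: -58.804 kJ/kg
Δh = -158.47 + -841 + -58.804 = -1058.3 kJ/kg
Q = ṁ·Δh = 261.3 kg/min × -1058.3 kJ/kg = -276530 kJ/min
|Q| = 4608.8 kW = 4.6088 MW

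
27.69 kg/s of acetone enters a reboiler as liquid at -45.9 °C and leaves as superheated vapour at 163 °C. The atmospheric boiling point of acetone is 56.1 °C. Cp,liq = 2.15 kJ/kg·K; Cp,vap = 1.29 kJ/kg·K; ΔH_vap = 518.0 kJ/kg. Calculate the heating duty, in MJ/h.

liquid -45.9→56.1 °C: 219.3 kJ/kg
vaporisation at 56.1 °C: 518 kJ/kg
vapour 56.1→163 °C: 137.9 kJ/kg
Δh = 219.3 + 518 + 137.9 = 875.2 kJ/kg
Q = ṁ·Δh = 27.69 kg/s × 875.2 kJ/kg = 24234 kJ/s
|Q| = 24234 kW = 87244 MJ/h

Q = 87200 MJ/h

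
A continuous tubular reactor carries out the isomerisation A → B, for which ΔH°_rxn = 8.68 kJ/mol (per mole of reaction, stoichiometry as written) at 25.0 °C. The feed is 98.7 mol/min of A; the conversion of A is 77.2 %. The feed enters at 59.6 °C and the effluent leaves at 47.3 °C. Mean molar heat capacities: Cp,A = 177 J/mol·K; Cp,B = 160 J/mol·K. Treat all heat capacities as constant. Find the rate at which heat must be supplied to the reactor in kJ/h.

Extent of reaction ξ = 0.772 × 98.7 = 76.196 mol/min
Reaction term: ξ·ΔH°_rxn = 76.196 × 8.68 = 661.38 kJ/min
Sensible, feed 59.6→25 °C: -604.46 kJ/min
Outlet flows (mol/min): A 22.504, B 76.196
Sensible, products 25→47.3 °C: 360.69 kJ/min
Q = ΔH = 417.62 kJ/min = 6.9603 kW
Heat supplied = 25057 kJ/h

Q_in = 25100 kJ/h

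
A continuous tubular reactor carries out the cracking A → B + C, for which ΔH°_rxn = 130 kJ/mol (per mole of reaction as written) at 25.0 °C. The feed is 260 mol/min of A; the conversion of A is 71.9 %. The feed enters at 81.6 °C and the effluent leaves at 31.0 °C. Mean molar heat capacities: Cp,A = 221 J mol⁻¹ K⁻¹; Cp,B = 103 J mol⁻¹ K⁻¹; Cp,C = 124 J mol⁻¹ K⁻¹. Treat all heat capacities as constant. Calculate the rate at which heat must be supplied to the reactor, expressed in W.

Q_in = 357000 W

Extent of reaction ξ = 0.719 × 260 = 186.94 mol/min
Reaction term: ξ·ΔH°_rxn = 186.94 × 130 = 24302 kJ/min
Sensible, feed 81.6→25 °C: -3252.2 kJ/min
Outlet flows (mol/min): A 73.06, B 186.94, C 186.94
Sensible, products 25→31.0 °C: 351.49 kJ/min
Q = ΔH = 21401 kJ/min = 356.69 kW
Heat supplied = 356690 W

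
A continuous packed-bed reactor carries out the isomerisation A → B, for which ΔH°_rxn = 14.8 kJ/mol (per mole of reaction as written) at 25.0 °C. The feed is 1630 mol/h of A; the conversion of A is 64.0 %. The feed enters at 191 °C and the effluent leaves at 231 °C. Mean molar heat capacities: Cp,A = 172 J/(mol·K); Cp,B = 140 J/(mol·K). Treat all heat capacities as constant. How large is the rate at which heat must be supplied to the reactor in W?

Q_in = 5490 W

Extent of reaction ξ = 0.640 × 1630 = 1043.2 mol/h
Reaction term: ξ·ΔH°_rxn = 1043.2 × 14.8 = 15439 kJ/h
Sensible, feed 191→25 °C: -46540 kJ/h
Outlet flows (mol/h): A 586.8, B 1043.2
Sensible, products 25→231 °C: 50877 kJ/h
Q = ΔH = 19777 kJ/h = 5.4936 kW
Heat supplied = 5493.6 W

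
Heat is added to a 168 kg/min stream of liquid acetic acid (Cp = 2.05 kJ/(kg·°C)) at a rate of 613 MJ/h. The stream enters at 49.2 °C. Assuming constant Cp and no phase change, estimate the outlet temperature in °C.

T_out = 78.9 °C

Q = 613 MJ/h = 10217 kJ/min
ΔT = Q/(ṁ·Cp) = 10217/(168×2.05) = 29.665 K
T_out = 49.2 + 29.665 = 78.865 °C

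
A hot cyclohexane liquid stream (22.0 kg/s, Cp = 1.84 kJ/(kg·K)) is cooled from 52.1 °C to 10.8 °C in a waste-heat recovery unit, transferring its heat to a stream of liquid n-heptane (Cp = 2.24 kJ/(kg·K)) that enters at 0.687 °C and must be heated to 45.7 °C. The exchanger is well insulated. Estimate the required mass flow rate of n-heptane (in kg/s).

Heat released by hot stream: Q = 22.0 × 1.84 × (52.1 − 10.8) = 1671.8 kJ/s
Energy balance on cold side (adiabatic exchanger): Q = ṁ_c·Cp_c·(T_c,out − T_c,in)
ṁ_c = 1671.8 / [2.24 × (45.7 − 0.687)] = 16.581 kg/s

ṁ_c = 16.6 kg/s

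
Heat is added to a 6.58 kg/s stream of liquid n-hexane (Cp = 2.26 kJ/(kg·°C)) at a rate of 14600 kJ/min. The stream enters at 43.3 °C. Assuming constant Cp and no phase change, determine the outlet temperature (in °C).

Q = 14600 kJ/min = 243.33 kJ/s
ΔT = Q/(ṁ·Cp) = 243.33/(6.58×2.26) = 16.363 K
T_out = 43.3 + 16.363 = 59.663 °C

T_out = 59.7 °C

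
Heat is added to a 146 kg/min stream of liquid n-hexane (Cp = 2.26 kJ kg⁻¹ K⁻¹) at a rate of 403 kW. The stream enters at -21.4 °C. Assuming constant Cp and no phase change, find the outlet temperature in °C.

T_out = 51.9 °C

Q = 403 kW = 24180 kJ/min
ΔT = Q/(ṁ·Cp) = 24180/(146×2.26) = 73.282 K
T_out = -21.4 + 73.282 = 51.882 °C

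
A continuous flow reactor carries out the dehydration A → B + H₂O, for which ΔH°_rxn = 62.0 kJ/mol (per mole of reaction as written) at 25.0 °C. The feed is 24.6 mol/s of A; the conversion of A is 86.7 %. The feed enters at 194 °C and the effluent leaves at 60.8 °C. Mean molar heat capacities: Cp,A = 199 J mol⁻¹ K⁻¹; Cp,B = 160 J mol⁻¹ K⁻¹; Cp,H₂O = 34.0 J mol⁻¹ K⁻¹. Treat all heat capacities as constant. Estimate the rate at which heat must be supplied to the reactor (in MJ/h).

Extent of reaction ξ = 0.867 × 24.6 = 21.328 mol/s
Reaction term: ξ·ΔH°_rxn = 21.328 × 62.0 = 1322.3 kJ/s
Sensible, feed 194→25 °C: -827.32 kJ/s
Outlet flows (mol/s): A 3.2718, B 21.328, H₂O 21.328
Sensible, products 25→60.8 °C: 171.44 kJ/s
Q = ΔH = 666.46 kJ/s = 666.46 kW
Heat supplied = 2399.3 MJ/h

Q_in = 2400 MJ/h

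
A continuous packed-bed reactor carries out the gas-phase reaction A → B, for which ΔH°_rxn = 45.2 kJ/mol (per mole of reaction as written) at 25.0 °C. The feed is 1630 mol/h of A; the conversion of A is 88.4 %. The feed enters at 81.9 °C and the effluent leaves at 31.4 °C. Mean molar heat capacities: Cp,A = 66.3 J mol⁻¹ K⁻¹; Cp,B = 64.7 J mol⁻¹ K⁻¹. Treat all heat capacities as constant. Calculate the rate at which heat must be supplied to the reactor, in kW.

Extent of reaction ξ = 0.884 × 1630 = 1440.9 mol/h
Reaction term: ξ·ΔH°_rxn = 1440.9 × 45.2 = 65130 kJ/h
Sensible, feed 81.9→25 °C: -6149.1 kJ/h
Outlet flows (mol/h): A 189.08, B 1440.9
Sensible, products 25→31.4 °C: 676.89 kJ/h
Q = ΔH = 59657 kJ/h = 16.571 kW
Heat supplied = 16.571 kW

Q_in = 16.6 kW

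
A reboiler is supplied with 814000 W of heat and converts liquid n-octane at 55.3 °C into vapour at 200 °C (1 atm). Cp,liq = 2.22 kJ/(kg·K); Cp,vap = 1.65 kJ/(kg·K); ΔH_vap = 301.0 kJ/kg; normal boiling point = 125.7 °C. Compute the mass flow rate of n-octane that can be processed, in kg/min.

Δh = 2.22×(125.7−55.3) + 301.0 + 1.65×(200−125.7) = 579.88 kJ/kg
Q = 814000 W = 814 kJ/s = 48840 kJ/min
ṁ = Q/Δh = 48840 / 579.88 = 84.224 kg/min

ṁ = 84.2 kg/min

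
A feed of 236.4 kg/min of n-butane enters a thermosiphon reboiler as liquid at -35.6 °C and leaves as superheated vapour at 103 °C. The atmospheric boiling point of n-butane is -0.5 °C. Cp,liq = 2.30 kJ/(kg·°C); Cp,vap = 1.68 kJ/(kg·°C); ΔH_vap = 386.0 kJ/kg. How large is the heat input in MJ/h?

Q = 9090 MJ/h

liquid -35.6→-0.5 °C: 80.73 kJ/kg
vaporisation at -0.5 °C: 386 kJ/kg
vapour -0.5→103 °C: 173.88 kJ/kg
Δh = 80.73 + 386 + 173.88 = 640.61 kJ/kg
Q = ṁ·Δh = 236.4 kg/min × 640.61 kJ/kg = 151440 kJ/min
|Q| = 2524 kW = 9086.4 MJ/h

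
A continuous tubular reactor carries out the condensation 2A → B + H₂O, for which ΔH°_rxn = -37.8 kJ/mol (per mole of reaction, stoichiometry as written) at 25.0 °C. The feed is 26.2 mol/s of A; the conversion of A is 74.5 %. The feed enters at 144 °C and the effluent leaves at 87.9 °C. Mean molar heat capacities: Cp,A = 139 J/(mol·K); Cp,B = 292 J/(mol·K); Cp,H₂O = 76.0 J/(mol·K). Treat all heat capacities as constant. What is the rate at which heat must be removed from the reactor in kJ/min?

Extent of reaction ξ = 0.745 × 26.2 / 2 = 9.7595 mol/s
Reaction term: ξ·ΔH°_rxn = 9.7595 × -37.8 = -368.91 kJ/s
Sensible, feed 144→25 °C: -433.37 kJ/s
Outlet flows (mol/s): A 6.681, B 9.7595, H₂O 9.7595
Sensible, products 25→87.9 °C: 284.32 kJ/s
Q = ΔH = -517.97 kJ/s = -517.97 kW
Heat removed = 31078 kJ/min

Q_out = 31100 kJ/min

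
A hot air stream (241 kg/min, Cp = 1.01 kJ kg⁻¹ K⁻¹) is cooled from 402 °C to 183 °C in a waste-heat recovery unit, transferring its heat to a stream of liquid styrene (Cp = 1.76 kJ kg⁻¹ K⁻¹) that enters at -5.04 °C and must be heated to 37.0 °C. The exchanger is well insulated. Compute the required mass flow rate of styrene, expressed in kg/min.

Heat released by hot stream: Q = 241 × 1.01 × (402 − 183) = 53307 kJ/min
Energy balance on cold side (adiabatic exchanger): Q = ṁ_c·Cp_c·(T_c,out − T_c,in)
ṁ_c = 53307 / [1.76 × (37.0 − -5.04)] = 720.46 kg/min

ṁ_c = 720 kg/min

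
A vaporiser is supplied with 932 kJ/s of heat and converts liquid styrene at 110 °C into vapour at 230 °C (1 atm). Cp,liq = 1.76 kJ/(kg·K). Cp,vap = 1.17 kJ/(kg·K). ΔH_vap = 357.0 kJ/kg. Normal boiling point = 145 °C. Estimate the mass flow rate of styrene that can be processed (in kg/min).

ṁ = 108 kg/min

Δh = 1.76×(145−110) + 357.0 + 1.17×(230−145) = 518.05 kJ/kg
Q = 932 kJ/s = 932 kJ/s = 55920 kJ/min
ṁ = Q/Δh = 55920 / 518.05 = 107.94 kg/min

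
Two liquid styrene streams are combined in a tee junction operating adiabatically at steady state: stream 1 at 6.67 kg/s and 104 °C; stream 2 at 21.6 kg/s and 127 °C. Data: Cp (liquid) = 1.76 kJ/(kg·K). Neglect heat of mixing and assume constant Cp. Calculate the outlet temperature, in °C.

T_out = 122 °C

Adiabatic, steady state ⇒ Σ ṁᵢCp,ᵢ(T_out − Tᵢ) = 0
T_out = Σ ṁᵢCp,ᵢTᵢ / Σ ṁᵢCp,ᵢ
      = 6048.9 / 49.755 = 121.57 °C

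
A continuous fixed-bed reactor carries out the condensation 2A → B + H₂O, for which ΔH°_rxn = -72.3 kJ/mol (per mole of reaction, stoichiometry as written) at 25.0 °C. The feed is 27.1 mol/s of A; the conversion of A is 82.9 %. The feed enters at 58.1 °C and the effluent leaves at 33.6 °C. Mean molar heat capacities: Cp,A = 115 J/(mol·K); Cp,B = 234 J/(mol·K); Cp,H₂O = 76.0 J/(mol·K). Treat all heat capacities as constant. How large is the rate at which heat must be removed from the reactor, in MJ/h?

Extent of reaction ξ = 0.829 × 27.1 / 2 = 11.233 mol/s
Reaction term: ξ·ΔH°_rxn = 11.233 × -72.3 = -812.14 kJ/s
Sensible, feed 58.1→25 °C: -103.16 kJ/s
Outlet flows (mol/s): A 4.6341, B 11.233, H₂O 11.233
Sensible, products 25→33.6 °C: 34.53 kJ/s
Q = ΔH = -880.77 kJ/s = -880.77 kW
Heat removed = 3170.8 MJ/h

Q_out = 3170 MJ/h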